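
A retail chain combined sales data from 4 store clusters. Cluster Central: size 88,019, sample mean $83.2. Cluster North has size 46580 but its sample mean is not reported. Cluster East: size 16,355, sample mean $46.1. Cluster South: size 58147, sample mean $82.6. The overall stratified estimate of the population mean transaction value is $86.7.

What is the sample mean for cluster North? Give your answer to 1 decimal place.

112.7

Σ Nₕx̄ₕ = N·μ, so 46580·x̄_North = 209101·86.7 − (88019·83.2 + 16355·46.1 + 58147·82.6).
= 18129056.7 − 12880088.5 = 5248968.2.
x̄_North = 5248968.2 / 46580 = 112.687... → 112.7.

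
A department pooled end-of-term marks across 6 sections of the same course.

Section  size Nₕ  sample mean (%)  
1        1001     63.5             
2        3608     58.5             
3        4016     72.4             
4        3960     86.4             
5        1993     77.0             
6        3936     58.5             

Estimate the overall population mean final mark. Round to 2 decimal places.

x̄_st = (Σ Nₕx̄ₕ) / (Σ Nₕ) = (1001·63.5 + 3608·58.5 + 4016·72.4 + 3960·86.4 + 1993·77.0 + 3936·58.5) / 18514
= 1291250.9 / 18514 = 69.7446... → 69.74.

69.74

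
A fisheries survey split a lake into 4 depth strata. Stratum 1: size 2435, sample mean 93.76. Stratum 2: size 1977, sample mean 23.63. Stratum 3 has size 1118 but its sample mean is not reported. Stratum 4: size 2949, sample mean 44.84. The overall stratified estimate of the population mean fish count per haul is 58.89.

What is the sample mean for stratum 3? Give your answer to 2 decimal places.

82.36

Σ Nₕx̄ₕ = N·μ, so 1118·x̄_3 = 8479·58.89 − (2435·93.76 + 1977·23.63 + 2949·44.84).
= 499328.31 − 407255.27 = 92073.04.
x̄_3 = 92073.04 / 1118 = 82.3551... → 82.36.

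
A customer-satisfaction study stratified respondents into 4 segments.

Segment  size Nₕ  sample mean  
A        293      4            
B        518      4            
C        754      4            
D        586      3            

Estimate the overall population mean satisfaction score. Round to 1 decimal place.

N = 2151; weights Wₕ = Nₕ/N = (0.1362, 0.2408, 0.3505, 0.2724).
x̄_st = Σ Wₕ·x̄ₕ = 0.1362·4 + 0.2408·4 + 0.3505·4 + 0.2724·3 ≈ 3.728...
→ 3.7.

3.7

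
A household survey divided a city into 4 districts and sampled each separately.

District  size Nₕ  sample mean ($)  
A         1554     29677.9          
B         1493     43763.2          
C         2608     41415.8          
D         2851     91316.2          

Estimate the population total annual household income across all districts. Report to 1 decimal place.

479812806.8

Estimate total by summing Nₕ·x̄ₕ over strata.
1554·29677.9 + 1493·43763.2 + 2608·41415.8 + 2851·91316.2 = 46119456.6 + 65338457.6 + 108012406.4 + 260342486.2 = 479812806.8.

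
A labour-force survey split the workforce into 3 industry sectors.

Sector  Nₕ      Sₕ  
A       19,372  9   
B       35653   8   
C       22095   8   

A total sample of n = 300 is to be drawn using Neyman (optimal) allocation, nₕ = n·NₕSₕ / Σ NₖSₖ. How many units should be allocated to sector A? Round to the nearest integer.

82

Σ NₕSₕ = 19372·9 + 35653·8 + 22095·8 = 636332.
Share for A: 174348/636332 = 0.27399.
n_A = 300 × 0.27399 = 82.197... → 82.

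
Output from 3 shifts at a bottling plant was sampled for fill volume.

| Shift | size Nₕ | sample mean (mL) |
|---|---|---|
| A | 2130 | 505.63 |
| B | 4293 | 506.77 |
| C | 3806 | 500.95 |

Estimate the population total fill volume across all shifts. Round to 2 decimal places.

5159171.21

A: 2130·505.63 = 1076991.9
B: 4293·506.77 = 2175563.61
C: 3806·500.95 = 1906615.7
τ̂ = Σ Nₕx̄ₕ = 5159171.21.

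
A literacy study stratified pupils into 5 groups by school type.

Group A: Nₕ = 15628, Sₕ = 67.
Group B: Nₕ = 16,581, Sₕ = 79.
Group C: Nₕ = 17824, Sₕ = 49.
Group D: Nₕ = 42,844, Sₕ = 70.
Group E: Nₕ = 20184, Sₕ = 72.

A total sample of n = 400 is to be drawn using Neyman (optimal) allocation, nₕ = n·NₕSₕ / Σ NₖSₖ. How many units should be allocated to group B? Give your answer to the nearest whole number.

68

A: NₕSₕ = 15628·67 = 1047076
B: NₕSₕ = 16581·79 = 1309899
C: NₕSₕ = 17824·49 = 873376
D: NₕSₕ = 42844·70 = 2999080
E: NₕSₕ = 20184·72 = 1453248
Σ NₕSₕ = 7682679.
n_B = 400·1309899/7682679 = 68.200... → 68.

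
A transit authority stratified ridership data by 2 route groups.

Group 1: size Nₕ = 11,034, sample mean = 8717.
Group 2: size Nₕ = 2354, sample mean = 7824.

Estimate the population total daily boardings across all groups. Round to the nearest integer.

Population total = Σ Nₕ·x̄ₕ (each stratum's size times its mean).
11034·8717 + 2354·7824 = 96183378 + 18417696 = 114601074.

114601074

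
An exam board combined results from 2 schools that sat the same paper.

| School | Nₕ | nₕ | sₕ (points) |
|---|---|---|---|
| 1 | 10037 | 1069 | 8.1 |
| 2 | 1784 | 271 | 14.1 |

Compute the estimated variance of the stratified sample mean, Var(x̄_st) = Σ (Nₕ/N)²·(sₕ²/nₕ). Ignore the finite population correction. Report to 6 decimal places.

0.060957

N = 11821; Wₕ = Nₕ/N.
school 1: (10037/11821)²·8.1²/1069 = 0.044247806
school 2: (1784/11821)²·14.1²/271 = 0.016708990
Sum = 0.060956797 → 0.060957.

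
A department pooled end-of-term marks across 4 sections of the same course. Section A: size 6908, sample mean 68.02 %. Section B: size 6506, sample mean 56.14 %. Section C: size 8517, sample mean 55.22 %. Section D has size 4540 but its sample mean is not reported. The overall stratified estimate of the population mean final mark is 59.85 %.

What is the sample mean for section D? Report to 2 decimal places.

N = 6908 + 6506 + 8517 + 4540 = 26471.
Overall total = μ·N = 59.85·26471 = 1584289.35.
Subtract the known strata: 6908·68.02 + 6506·56.14 + 8517·55.22 = 1305437.74.
Remaining total for section D: 1584289.35 − 1305437.74 = 278851.61.
Divide by its size: 278851.61 / 4540 = 61.4211... → 61.42.

61.42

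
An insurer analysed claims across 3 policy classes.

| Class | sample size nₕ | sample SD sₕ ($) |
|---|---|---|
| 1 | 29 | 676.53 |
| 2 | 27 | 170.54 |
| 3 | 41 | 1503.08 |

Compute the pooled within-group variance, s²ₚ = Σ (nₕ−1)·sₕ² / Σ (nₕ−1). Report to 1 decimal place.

1: (29−1)·676.53² = 28·457692.8409 = 12815399.5452
2: (27−1)·170.54² = 26·29083.8916 = 756181.1816
3: (41−1)·1503.08² = 40·2259249.4864 = 90369979.456
Numerator = 103941560.1828; denominator = Σ(nₕ−1) = 94.
s²ₚ = 103941560.1828/94 = 1105761.279... → 1105761.3.

1105761.3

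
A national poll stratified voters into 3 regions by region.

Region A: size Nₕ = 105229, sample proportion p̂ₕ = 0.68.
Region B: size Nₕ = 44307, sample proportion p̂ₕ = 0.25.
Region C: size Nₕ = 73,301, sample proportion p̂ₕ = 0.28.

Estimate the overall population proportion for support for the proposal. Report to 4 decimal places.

Wₕ = Nₕ/N with N = 222837: 0.4722, 0.1988, 0.3289.
p̂_st = 0.4722·0.68 + 0.1988·0.25 + 0.3289·0.28 ≈ 0.462925... → 0.4629.

0.4629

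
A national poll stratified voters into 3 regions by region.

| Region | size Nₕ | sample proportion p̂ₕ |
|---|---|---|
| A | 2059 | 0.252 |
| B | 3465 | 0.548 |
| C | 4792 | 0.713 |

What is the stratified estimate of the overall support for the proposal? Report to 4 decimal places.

0.5656

N = 2059 + 3465 + 4792 = 10316.
Overall proportion = Σ (Nₕ/N)·p̂ₕ.
Σ Nₕp̂ₕ = 518.868 + 1898.82 + 3416.696 = 5834.384.
5834.384 / 10316 = 0.565566... → 0.5656.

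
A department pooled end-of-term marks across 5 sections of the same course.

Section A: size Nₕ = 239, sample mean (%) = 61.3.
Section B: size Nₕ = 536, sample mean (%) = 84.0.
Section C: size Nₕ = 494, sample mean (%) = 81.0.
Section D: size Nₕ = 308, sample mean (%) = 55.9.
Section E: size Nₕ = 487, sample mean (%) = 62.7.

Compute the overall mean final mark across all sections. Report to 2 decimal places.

71.43

x̄_st = (Σ Nₕx̄ₕ) / (Σ Nₕ) = (239·61.3 + 536·84.0 + 494·81.0 + 308·55.9 + 487·62.7) / 2064
= 147440.8 / 2064 = 71.4345... → 71.43.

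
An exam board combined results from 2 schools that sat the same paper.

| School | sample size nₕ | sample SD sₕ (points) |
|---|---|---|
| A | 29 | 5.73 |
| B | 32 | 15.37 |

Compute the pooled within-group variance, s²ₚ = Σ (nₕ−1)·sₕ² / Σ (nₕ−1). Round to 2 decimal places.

139.71

Degrees of freedom: 28 + 31 = 59.
Σ(nₕ−1)sₕ² = 28·32.8329 + 31·236.2369 = 8242.6651.
s²ₚ = 8242.6651 / 59 = 139.7062... → 139.71.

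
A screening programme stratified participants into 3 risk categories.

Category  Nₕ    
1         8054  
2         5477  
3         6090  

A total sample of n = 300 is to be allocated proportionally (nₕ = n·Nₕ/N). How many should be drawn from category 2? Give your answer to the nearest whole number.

84

Share of category 2 = 5477/19621 = 0.27914.
Allocate 300 × 0.27914 = 83.742... → 84.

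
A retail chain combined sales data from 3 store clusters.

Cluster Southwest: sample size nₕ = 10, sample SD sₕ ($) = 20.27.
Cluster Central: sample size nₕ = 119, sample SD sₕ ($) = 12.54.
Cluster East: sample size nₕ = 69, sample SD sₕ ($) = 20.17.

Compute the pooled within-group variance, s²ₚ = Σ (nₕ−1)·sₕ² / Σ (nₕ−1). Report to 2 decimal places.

Southwest: (10−1)·20.27² = 9·410.8729 = 3697.8561
Central: (119−1)·12.54² = 118·157.2516 = 18555.6888
East: (69−1)·20.17² = 68·406.8289 = 27664.3652
Numerator = 49917.9101; denominator = Σ(nₕ−1) = 195.
s²ₚ = 49917.9101/195 = 255.9893... → 255.99.

255.99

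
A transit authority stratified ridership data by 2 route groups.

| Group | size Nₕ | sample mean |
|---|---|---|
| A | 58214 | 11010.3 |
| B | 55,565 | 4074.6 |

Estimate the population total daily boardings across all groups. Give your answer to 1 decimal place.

867358753.2

Population total = Σ Nₕ·x̄ₕ (each stratum's size times its mean).
58214·11010.3 + 55565·4074.6 = 640953604.2 + 226405149 = 867358753.2.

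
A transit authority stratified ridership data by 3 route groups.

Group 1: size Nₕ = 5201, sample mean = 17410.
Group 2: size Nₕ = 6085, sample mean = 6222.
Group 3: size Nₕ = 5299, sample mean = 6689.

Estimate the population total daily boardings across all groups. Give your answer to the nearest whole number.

163855291

1: 5201·17410 = 90549410
2: 6085·6222 = 37860870
3: 5299·6689 = 35445011
τ̂ = Σ Nₕx̄ₕ = 163855291.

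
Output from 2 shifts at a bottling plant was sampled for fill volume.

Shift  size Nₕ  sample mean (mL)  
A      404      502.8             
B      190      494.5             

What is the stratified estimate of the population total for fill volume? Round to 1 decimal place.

297086.2

Estimate total by summing Nₕ·x̄ₕ over strata.
404·502.8 + 190·494.5 = 203131.2 + 93955 = 297086.2.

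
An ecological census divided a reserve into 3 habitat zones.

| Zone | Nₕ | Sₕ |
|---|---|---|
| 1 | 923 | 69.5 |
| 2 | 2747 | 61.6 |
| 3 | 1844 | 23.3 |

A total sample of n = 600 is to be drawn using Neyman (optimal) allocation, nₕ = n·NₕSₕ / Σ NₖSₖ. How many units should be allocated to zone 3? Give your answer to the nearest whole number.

Σ NₕSₕ = 923·69.5 + 2747·61.6 + 1844·23.3 = 276328.9.
Share for 3: 42965.2/276328.9 = 0.15549.
n_3 = 600 × 0.15549 = 93.291... → 93.

93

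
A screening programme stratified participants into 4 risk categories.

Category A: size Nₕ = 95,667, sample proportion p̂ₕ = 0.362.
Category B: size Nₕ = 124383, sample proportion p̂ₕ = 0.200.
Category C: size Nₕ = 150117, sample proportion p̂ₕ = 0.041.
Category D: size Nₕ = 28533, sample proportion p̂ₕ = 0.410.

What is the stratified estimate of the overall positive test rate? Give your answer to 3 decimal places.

Wₕ = Nₕ/N with N = 398700: 0.2399, 0.3120, 0.3765, 0.0716.
p̂_st = 0.2399·0.362 + 0.3120·0.200 + 0.3765·0.041 + 0.0716·0.410 ≈ 0.19403... → 0.194.

0.194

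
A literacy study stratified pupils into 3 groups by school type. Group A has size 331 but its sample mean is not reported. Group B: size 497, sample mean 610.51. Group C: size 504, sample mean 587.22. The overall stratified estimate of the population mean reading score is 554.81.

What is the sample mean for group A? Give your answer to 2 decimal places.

N = 331 + 497 + 504 = 1332.
Overall total = μ·N = 554.81·1332 = 739006.92.
Subtract the known strata: 497·610.51 + 504·587.22 = 599382.35.
Remaining total for group A: 739006.92 − 599382.35 = 139624.57.
Divide by its size: 139624.57 / 331 = 421.8265... → 421.83.

421.83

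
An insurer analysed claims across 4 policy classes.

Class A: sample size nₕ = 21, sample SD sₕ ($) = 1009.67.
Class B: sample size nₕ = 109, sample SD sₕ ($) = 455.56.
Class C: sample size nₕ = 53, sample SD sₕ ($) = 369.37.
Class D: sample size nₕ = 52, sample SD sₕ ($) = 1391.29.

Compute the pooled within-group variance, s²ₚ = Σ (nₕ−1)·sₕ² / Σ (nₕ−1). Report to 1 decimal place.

643364.1

Degrees of freedom: 20 + 108 + 52 + 51 = 231.
Σ(nₕ−1)sₕ² = 20·1019433.5089 + 108·207534.9136 + 52·136434.1969 + 51·1935687.8641 = 148617100.1547.
s²ₚ = 148617100.1547 / 231 = 643364.070... → 643364.1.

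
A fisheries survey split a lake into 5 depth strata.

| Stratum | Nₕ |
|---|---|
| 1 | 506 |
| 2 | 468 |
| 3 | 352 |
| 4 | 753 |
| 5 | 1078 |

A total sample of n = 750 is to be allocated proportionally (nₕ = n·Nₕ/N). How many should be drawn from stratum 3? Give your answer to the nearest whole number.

Share of stratum 3 = 352/3157 = 0.11150.
Allocate 750 × 0.11150 = 83.624... → 84.

84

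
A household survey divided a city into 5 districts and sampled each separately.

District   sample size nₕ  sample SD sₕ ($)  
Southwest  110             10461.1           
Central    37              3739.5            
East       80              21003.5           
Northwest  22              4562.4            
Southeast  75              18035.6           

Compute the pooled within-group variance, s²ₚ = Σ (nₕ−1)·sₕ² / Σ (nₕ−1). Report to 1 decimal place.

225048474.4

Southwest: (110−1)·10461.1² = 109·109434613.21 = 11928372839.89
Central: (37−1)·3739.5² = 36·13983860.25 = 503418969
East: (80−1)·21003.5² = 79·441147012.25 = 34850613967.75
Northwest: (22−1)·4562.4² = 21·20815493.76 = 437125368.96
Southeast: (75−1)·18035.6² = 74·325282867.36 = 24070932184.64
Numerator = 71790463330.24; denominator = Σ(nₕ−1) = 319.
s²ₚ = 71790463330.24/319 = 225048474.389... → 225048474.4.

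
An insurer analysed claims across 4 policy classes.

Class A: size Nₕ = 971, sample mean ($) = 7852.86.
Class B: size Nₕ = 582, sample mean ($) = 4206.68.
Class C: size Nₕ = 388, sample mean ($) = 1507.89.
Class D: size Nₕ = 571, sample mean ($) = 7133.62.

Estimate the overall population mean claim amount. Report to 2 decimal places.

5864.56

x̄_st = (Σ Nₕx̄ₕ) / (Σ Nₕ) = (971·7852.86 + 582·4206.68 + 388·1507.89 + 571·7133.62) / 2512
= 14731773.16 / 2512 = 5864.5594... → 5864.56.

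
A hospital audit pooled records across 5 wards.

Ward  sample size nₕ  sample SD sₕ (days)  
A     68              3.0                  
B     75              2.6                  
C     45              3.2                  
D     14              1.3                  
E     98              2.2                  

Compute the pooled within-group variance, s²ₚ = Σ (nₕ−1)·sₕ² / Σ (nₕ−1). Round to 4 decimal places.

Degrees of freedom: 67 + 74 + 44 + 13 + 97 = 295.
Σ(nₕ−1)sₕ² = 67·9 + 74·6.76 + 44·10.24 + 13·1.69 + 97·4.84 = 2045.25.
s²ₚ = 2045.25 / 295 = 6.933051... → 6.9331.

6.9331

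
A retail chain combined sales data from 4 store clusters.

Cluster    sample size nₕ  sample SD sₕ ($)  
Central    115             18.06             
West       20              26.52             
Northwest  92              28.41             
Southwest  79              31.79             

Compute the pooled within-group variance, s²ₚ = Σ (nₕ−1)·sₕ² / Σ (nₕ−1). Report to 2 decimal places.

671.59

Central: (115−1)·18.06² = 114·326.1636 = 37182.6504
West: (20−1)·26.52² = 19·703.3104 = 13362.8976
Northwest: (92−1)·28.41² = 91·807.1281 = 73448.6571
Southwest: (79−1)·31.79² = 78·1010.6041 = 78827.1198
Numerator = 202821.3249; denominator = Σ(nₕ−1) = 302.
s²ₚ = 202821.3249/302 = 671.5938... → 671.59.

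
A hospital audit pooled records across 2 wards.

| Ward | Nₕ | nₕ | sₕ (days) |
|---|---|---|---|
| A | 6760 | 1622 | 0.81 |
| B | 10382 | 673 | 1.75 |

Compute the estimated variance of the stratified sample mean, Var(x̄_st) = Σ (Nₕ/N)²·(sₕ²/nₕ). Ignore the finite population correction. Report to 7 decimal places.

N = 17142. Term for each stratum: Wₕ²sₕ²/nₕ.
Var(x̄_st) = 0.0000629056 + 0.0016691682 = 0.0017320738 → 0.0017321.

0.0017321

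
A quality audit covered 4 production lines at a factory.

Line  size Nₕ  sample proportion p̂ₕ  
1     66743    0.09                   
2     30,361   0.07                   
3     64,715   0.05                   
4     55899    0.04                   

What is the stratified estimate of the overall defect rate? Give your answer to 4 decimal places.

N = 66743 + 30361 + 64715 + 55899 = 217718.
Overall proportion = Σ (Nₕ/N)·p̂ₕ.
Σ Nₕp̂ₕ = 6006.87 + 2125.27 + 3235.75 + 2235.96 = 13603.85.
13603.85 / 217718 = 0.062484... → 0.0625.

0.0625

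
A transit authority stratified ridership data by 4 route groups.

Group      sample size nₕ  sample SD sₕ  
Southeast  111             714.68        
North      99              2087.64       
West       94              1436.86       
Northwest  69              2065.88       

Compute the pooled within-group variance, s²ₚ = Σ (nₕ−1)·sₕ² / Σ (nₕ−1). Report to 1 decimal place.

2616561.5

Southeast: (111−1)·714.68² = 110·510767.5024 = 56184425.264
North: (99−1)·2087.64² = 98·4358240.7696 = 427107595.4208
West: (94−1)·1436.86² = 93·2064566.6596 = 192004699.3428
Northwest: (69−1)·2065.88² = 68·4267860.1744 = 290214491.8592
Numerator = 965511211.8868; denominator = Σ(nₕ−1) = 369.
s²ₚ = 965511211.8868/369 = 2616561.550... → 2616561.5.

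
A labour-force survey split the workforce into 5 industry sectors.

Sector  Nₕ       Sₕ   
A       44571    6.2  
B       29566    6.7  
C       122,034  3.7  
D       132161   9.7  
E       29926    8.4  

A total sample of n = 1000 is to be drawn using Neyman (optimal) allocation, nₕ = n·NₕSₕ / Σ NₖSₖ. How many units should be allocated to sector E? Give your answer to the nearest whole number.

102

A: NₕSₕ = 44571·6.2 = 276340.2
B: NₕSₕ = 29566·6.7 = 198092.2
C: NₕSₕ = 122034·3.7 = 451525.8
D: NₕSₕ = 132161·9.7 = 1281961.7
E: NₕSₕ = 29926·8.4 = 251378.4
Σ NₕSₕ = 2459298.3.
n_E = 1000·251378.4/2459298.3 = 102.215... → 102.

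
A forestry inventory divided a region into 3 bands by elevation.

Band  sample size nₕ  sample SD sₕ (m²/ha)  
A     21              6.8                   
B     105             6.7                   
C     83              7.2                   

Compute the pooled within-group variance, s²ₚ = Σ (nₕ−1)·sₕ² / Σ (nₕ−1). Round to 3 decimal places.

47.788

Degrees of freedom: 20 + 104 + 82 = 206.
Σ(nₕ−1)sₕ² = 20·46.24 + 104·44.89 + 82·51.84 = 9844.24.
s²ₚ = 9844.24 / 206 = 47.78757... → 47.788.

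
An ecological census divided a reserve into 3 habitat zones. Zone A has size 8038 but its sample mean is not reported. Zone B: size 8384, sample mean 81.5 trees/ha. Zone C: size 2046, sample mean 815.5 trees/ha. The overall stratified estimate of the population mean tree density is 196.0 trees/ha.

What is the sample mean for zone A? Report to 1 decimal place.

157.7

Σ Nₕx̄ₕ = N·μ, so 8038·x̄_A = 18468·196.0 − (8384·81.5 + 2046·815.5).
= 3619728 − 2351809 = 1267919.
x̄_A = 1267919 / 8038 = 157.741... → 157.7.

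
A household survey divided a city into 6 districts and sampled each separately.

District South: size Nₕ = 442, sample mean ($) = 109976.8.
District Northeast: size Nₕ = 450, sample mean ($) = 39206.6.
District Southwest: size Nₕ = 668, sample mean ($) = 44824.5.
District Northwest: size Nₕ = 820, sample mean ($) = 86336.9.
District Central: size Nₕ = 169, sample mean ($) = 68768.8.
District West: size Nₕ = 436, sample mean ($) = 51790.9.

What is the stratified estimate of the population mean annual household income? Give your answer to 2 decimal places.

67401.84

x̄_st = (Σ Nₕx̄ₕ) / (Σ Nₕ) = (442·109976.8 + 450·39206.6 + 668·44824.5 + 820·86336.9 + 169·68768.8 + 436·51790.9) / 2985
= 201194499.2 / 2985 = 67401.8423... → 67401.84.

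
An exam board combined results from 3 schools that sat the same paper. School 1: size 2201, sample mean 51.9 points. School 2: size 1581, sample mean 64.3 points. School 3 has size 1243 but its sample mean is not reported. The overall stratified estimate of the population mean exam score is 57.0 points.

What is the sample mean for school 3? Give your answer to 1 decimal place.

N = 2201 + 1581 + 1243 = 5025.
Overall total = μ·N = 57.0·5025 = 286425.
Subtract the known strata: 2201·51.9 + 1581·64.3 = 215890.2.
Remaining total for school 3: 286425 − 215890.2 = 70534.8.
Divide by its size: 70534.8 / 1243 = 56.746... → 56.7.

56.7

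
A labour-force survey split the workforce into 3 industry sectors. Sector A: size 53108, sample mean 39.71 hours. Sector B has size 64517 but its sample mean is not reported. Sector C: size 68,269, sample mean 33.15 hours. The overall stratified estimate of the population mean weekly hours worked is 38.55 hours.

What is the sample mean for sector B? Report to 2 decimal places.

N = 53108 + 64517 + 68269 = 185894.
Overall total = μ·N = 38.55·185894 = 7166213.7.
Subtract the known strata: 53108·39.71 + 68269·33.15 = 4372036.03.
Remaining total for sector B: 7166213.7 − 4372036.03 = 2794177.67.
Divide by its size: 2794177.67 / 64517 = 43.3092... → 43.31.

43.31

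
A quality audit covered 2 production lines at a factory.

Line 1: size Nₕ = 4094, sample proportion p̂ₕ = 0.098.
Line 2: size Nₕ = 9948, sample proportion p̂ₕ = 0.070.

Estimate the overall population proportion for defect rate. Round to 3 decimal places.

0.078

N = 4094 + 9948 = 14042.
Overall proportion = Σ (Nₕ/N)·p̂ₕ.
Σ Nₕp̂ₕ = 401.212 + 696.36 = 1097.572.
1097.572 / 14042 = 0.07816... → 0.078.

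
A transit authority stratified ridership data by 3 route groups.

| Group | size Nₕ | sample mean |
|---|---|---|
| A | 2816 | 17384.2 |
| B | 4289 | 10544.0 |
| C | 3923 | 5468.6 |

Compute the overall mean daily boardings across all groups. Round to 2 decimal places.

x̄_st = (Σ Nₕx̄ₕ) / (Σ Nₕ) = (2816·17384.2 + 4289·10544.0 + 3923·5468.6) / 11028
= 115630441 / 11028 = 10485.1688... → 10485.17.

10485.17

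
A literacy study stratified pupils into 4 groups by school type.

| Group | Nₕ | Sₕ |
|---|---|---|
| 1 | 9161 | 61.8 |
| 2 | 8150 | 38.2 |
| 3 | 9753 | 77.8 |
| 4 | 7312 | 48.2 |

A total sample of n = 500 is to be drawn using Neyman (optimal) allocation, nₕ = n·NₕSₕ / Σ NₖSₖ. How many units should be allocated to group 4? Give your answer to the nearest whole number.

1: NₕSₕ = 9161·61.8 = 566149.8
2: NₕSₕ = 8150·38.2 = 311330
3: NₕSₕ = 9753·77.8 = 758783.4
4: NₕSₕ = 7312·48.2 = 352438.4
Σ NₕSₕ = 1988701.6.
n_4 = 500·352438.4/1988701.6 = 88.610... → 89.

89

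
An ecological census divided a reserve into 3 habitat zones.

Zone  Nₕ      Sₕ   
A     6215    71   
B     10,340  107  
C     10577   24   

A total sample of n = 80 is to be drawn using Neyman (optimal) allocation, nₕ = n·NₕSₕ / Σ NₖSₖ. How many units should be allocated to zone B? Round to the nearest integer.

49

Σ NₕSₕ = 6215·71 + 10340·107 + 10577·24 = 1801493.
Share for B: 1106380/1801493 = 0.61415.
n_B = 80 × 0.61415 = 49.132... → 49.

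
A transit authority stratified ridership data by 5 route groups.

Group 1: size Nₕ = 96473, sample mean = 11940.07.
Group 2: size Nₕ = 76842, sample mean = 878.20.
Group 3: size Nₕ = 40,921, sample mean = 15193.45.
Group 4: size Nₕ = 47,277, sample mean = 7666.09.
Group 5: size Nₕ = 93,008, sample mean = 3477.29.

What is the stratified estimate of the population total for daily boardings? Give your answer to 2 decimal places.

1: 96473·11940.07 = 1151894373.11
2: 76842·878.20 = 67482644.4
3: 40921·15193.45 = 621731167.45
4: 47277·7666.09 = 362429736.93
5: 93008·3477.29 = 323415788.32
τ̂ = Σ Nₕx̄ₕ = 2526953710.21.

2526953710.21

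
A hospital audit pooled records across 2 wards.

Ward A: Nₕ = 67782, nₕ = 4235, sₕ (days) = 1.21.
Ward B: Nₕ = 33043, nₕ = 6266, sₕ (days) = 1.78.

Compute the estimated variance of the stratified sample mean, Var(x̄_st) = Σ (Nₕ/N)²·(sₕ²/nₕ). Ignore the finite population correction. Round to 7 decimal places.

0.0002106

N = 100825. Term for each stratum: Wₕ²sₕ²/nₕ.
Var(x̄_st) = 0.0001562463 + 0.0000543090 = 0.0002105553 → 0.0002106.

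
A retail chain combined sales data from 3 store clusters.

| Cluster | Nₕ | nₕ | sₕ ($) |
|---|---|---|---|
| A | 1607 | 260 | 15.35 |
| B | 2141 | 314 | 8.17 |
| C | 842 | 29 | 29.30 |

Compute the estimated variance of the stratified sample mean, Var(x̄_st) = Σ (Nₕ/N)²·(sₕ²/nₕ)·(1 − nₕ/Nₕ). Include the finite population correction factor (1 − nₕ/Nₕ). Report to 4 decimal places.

1.0944

N = 4590; Wₕ = Nₕ/N.
cluster A: (1607/4590)²·15.35²/260·(1 − 260/1607) = 0.0931111
cluster B: (2141/4590)²·8.17²/314·(1 − 314/2141) = 0.0394679
cluster C: (842/4590)²·29.30²/29·(1 − 29/842) = 0.9618659
Sum = 1.0944449 → 1.0944.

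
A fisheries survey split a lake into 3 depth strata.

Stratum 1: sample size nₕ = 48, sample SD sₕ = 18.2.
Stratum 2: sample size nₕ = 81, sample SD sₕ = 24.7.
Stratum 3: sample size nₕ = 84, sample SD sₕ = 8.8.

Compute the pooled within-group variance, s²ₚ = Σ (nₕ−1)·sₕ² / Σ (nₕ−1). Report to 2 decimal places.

337.16

Degrees of freedom: 47 + 80 + 83 = 210.
Σ(nₕ−1)sₕ² = 47·331.24 + 80·610.09 + 83·77.44 = 70803.
s²ₚ = 70803 / 210 = 337.1571... → 337.16.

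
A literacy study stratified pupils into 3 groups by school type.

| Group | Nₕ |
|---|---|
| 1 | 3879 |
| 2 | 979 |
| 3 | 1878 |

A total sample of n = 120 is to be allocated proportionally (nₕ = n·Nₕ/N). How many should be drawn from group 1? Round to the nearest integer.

Share of group 1 = 3879/6736 = 0.57586.
Allocate 120 × 0.57586 = 69.103... → 69.

69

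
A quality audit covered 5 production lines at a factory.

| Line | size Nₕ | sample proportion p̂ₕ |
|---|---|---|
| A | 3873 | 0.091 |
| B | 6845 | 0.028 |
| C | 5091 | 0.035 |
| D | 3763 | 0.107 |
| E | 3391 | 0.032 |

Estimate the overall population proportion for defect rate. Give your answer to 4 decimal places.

N = 3873 + 6845 + 5091 + 3763 + 3391 = 22963.
Overall proportion = Σ (Nₕ/N)·p̂ₕ.
Σ Nₕp̂ₕ = 352.443 + 191.66 + 178.185 + 402.641 + 108.512 = 1233.441.
1233.441 / 22963 = 0.053714... → 0.0537.

0.0537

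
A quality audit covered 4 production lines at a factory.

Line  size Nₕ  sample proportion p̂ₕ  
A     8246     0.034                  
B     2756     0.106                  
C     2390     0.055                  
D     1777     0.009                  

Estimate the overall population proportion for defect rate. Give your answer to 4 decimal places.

Wₕ = Nₕ/N with N = 15169: 0.5436, 0.1817, 0.1576, 0.1171.
p̂_st = 0.5436·0.034 + 0.1817·0.106 + 0.1576·0.055 + 0.1171·0.009 ≈ 0.047461... → 0.0475.

0.0475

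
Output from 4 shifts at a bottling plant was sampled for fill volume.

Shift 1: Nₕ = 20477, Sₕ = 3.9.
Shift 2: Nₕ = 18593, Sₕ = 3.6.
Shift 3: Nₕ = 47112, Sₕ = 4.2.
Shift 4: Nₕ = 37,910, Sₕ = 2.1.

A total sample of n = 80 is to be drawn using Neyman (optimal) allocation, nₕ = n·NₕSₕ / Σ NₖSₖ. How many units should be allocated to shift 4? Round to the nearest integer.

1: NₕSₕ = 20477·3.9 = 79860.3
2: NₕSₕ = 18593·3.6 = 66934.8
3: NₕSₕ = 47112·4.2 = 197870.4
4: NₕSₕ = 37910·2.1 = 79611
Σ NₕSₕ = 424276.5.
n_4 = 80·79611/424276.5 = 15.011... → 15.

15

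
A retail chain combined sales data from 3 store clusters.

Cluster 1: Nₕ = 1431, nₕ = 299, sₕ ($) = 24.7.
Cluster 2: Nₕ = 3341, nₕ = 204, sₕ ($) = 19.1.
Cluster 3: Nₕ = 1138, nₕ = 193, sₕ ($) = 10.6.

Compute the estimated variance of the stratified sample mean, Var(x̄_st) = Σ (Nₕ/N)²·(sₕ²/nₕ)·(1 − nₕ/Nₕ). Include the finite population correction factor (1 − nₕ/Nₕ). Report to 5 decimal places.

0.64916

N = 5910; Wₕ = Nₕ/N.
cluster 1: (1431/5910)²·24.7²/299·(1 − 299/1431) = 0.09463108
cluster 2: (3341/5910)²·19.1²/204·(1 − 204/3341) = 0.53660239
cluster 3: (1138/5910)²·10.6²/193·(1 − 193/1138) = 0.01792477
Sum = 0.64915824 → 0.64916.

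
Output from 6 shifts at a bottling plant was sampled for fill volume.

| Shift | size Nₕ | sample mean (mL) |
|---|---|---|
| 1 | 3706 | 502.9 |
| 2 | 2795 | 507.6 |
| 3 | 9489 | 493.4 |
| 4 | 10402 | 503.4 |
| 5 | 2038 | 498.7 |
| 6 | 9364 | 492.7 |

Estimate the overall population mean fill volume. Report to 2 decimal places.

N = 37794; weights Wₕ = Nₕ/N = (0.0981, 0.0740, 0.2511, 0.2752, 0.0539, 0.2478).
x̄_st = Σ Wₕ·x̄ₕ = 0.0981·502.9 + 0.0740·507.6 + 0.2511·493.4 + 0.2752·503.4 + 0.0539·498.7 + 0.2478·492.7 ≈ 498.2463...
→ 498.25.

498.25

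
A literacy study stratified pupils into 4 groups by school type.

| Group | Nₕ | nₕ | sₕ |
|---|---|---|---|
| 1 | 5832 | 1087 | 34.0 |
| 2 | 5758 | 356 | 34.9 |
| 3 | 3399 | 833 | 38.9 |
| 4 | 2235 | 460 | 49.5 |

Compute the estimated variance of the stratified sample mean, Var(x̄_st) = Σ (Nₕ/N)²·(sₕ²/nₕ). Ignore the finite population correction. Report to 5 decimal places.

N = 17224; Wₕ = Nₕ/N.
group 1: (5832/17224)²·34.0²/1087 = 0.12192571
group 2: (5758/17224)²·34.9²/356 = 0.38236325
group 3: (3399/17224)²·38.9²/833 = 0.07074382
group 4: (2235/17224)²·49.5²/460 = 0.08968908
Sum = 0.66472186 → 0.66472.

0.66472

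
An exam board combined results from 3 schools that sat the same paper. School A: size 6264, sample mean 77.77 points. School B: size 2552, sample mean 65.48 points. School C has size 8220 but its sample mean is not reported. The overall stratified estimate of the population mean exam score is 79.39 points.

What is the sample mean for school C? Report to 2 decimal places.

84.94

N = 6264 + 2552 + 8220 = 17036.
Overall total = μ·N = 79.39·17036 = 1352488.04.
Subtract the known strata: 6264·77.77 + 2552·65.48 = 654256.24.
Remaining total for school C: 1352488.04 − 654256.24 = 698231.8.
Divide by its size: 698231.8 / 8220 = 84.9430... → 84.94.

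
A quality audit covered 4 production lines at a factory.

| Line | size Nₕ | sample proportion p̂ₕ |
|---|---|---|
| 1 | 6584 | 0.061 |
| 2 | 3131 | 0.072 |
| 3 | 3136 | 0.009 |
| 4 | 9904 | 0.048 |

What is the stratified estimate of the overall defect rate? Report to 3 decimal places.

0.050

Wₕ = Nₕ/N with N = 22755: 0.2893, 0.1376, 0.1378, 0.4352.
p̂_st = 0.2893·0.061 + 0.1376·0.072 + 0.1378·0.009 + 0.4352·0.048 ≈ 0.04969... → 0.050.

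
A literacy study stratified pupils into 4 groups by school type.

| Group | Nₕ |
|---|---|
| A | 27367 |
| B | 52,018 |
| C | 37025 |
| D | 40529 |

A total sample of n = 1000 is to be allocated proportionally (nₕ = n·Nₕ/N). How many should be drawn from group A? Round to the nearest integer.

174

N = 27367 + 52018 + 37025 + 40529 = 156939.
n_A = 1000·27367/156939 = 174.380... → 174.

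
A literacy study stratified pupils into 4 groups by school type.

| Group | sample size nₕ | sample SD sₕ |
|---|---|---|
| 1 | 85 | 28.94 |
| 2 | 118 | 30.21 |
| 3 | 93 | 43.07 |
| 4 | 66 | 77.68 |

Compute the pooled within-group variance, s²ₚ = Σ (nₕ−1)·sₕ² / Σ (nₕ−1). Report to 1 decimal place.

1: (85−1)·28.94² = 84·837.5236 = 70351.9824
2: (118−1)·30.21² = 117·912.6441 = 106779.3597
3: (93−1)·43.07² = 92·1855.0249 = 170662.2908
4: (66−1)·77.68² = 65·6034.1824 = 392221.856
Numerator = 740015.4889; denominator = Σ(nₕ−1) = 358.
s²ₚ = 740015.4889/358 = 2067.082... → 2067.1.

2067.1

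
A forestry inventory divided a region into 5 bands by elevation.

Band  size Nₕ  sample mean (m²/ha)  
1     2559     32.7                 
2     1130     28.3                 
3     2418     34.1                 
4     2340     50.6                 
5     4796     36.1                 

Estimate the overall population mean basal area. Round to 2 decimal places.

x̄_st = (Σ Nₕx̄ₕ) / (Σ Nₕ) = (2559·32.7 + 1130·28.3 + 2418·34.1 + 2340·50.6 + 4796·36.1) / 13243
= 489651.7 / 13243 = 36.9744... → 36.97.

36.97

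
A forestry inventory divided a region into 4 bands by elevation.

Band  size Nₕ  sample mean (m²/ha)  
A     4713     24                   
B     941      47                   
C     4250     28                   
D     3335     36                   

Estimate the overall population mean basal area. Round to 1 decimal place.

x̄_st = (Σ Nₕx̄ₕ) / (Σ Nₕ) = (4713·24 + 941·47 + 4250·28 + 3335·36) / 13239
= 396399 / 13239 = 29.942... → 29.9.

29.9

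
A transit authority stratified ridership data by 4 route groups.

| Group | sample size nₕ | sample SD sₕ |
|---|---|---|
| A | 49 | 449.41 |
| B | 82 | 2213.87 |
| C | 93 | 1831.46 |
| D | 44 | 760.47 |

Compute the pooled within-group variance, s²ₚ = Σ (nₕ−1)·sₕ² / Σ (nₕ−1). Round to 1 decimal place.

Degrees of freedom: 48 + 81 + 92 + 43 = 264.
Σ(nₕ−1)sₕ² = 48·201969.3481 + 81·4901220.3769 + 92·3354245.7316 + 43·578314.6209 = 740151515.2436.
s²ₚ = 740151515.2436 / 264 = 2803604.224... → 2803604.2.

2803604.2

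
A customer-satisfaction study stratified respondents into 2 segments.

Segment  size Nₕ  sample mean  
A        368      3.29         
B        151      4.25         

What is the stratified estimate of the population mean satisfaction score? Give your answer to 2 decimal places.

3.57

x̄_st = (Σ Nₕx̄ₕ) / (Σ Nₕ) = (368·3.29 + 151·4.25) / 519
= 1852.47 / 519 = 3.5693... → 3.57.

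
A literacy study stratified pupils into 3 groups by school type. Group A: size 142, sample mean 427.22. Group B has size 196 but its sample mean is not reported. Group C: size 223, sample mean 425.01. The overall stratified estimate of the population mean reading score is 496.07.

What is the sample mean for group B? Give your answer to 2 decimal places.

626.80

N = 142 + 196 + 223 = 561.
Overall total = μ·N = 496.07·561 = 278295.27.
Subtract the known strata: 142·427.22 + 223·425.01 = 155442.47.
Remaining total for group B: 278295.27 − 155442.47 = 122852.8.
Divide by its size: 122852.8 / 196 = 626.8 → 626.80.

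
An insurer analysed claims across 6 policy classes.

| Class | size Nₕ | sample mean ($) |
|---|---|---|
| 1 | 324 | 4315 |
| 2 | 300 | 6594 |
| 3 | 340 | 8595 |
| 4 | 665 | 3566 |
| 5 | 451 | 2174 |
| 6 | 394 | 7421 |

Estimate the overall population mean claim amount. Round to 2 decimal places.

N = 324 + 300 + 340 + 665 + 451 + 394 = 2474.
Weight each subgroup mean by Nₕ/N and sum.
Σ Nₕx̄ₕ = 324·4315 + 300·6594 + 340·8595 + 665·3566 + 451·2174 + 394·7421 = 1398060 + 1978200 + 2922300 + 2371390 + 980474 + 2923874 = 12574298.
Divide by N: 12574298 / 2474 = 5082.5780... → 5082.58.

5082.58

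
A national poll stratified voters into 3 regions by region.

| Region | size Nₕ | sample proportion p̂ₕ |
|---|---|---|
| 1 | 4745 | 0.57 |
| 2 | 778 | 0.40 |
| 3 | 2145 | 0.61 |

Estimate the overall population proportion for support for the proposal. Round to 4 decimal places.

0.5639

Wₕ = Nₕ/N with N = 7668: 0.6188, 0.1015, 0.2797.
p̂_st = 0.6188·0.57 + 0.1015·0.40 + 0.2797·0.61 ≈ 0.563941... → 0.5639.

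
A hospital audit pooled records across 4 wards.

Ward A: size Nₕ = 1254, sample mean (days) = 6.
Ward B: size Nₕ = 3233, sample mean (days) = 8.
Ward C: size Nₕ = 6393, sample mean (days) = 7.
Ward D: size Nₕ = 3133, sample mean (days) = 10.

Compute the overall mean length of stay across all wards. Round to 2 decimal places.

x̄_st = (Σ Nₕx̄ₕ) / (Σ Nₕ) = (1254·6 + 3233·8 + 6393·7 + 3133·10) / 14013
= 109469 / 14013 = 7.8120... → 7.81.

7.81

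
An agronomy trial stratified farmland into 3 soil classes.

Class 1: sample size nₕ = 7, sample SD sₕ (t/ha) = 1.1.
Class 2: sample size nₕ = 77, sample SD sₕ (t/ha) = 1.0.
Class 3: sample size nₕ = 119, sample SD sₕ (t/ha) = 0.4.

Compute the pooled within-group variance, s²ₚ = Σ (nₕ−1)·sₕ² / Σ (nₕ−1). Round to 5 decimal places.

Degrees of freedom: 6 + 76 + 118 = 200.
Σ(nₕ−1)sₕ² = 6·1.21 + 76·1 + 118·0.16 = 102.14.
s²ₚ = 102.14 / 200 = 0.5107 → 0.51070.

0.51070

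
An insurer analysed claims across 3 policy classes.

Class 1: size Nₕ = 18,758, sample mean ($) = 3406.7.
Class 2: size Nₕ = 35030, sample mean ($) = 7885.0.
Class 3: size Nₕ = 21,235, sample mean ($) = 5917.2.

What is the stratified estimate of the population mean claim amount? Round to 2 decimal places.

6208.31

N = 75023; weights Wₕ = Nₕ/N = (0.2500, 0.4669, 0.2830).
x̄_st = Σ Wₕ·x̄ₕ = 0.2500·3406.7 + 0.4669·7885.0 + 0.2830·5917.2 ≈ 6208.3117...
→ 6208.31.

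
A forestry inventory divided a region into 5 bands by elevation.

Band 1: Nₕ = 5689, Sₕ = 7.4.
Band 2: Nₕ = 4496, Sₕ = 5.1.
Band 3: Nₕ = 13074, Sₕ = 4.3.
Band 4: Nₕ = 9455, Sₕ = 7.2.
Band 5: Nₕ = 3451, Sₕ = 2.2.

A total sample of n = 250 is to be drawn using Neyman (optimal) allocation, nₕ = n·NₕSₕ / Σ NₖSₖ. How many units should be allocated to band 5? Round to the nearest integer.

1: NₕSₕ = 5689·7.4 = 42098.6
2: NₕSₕ = 4496·5.1 = 22929.6
3: NₕSₕ = 13074·4.3 = 56218.2
4: NₕSₕ = 9455·7.2 = 68076
5: NₕSₕ = 3451·2.2 = 7592.2
Σ NₕSₕ = 196914.6.
n_5 = 250·7592.2/196914.6 = 9.639... → 10.

10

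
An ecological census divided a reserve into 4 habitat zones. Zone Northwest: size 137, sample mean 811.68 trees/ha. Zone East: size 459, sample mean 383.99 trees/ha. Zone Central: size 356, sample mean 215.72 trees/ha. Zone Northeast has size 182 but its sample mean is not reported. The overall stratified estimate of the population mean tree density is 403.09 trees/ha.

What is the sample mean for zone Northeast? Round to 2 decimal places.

510.20

Σ Nₕx̄ₕ = N·μ, so 182·x̄_Northeast = 1134·403.09 − (137·811.68 + 459·383.99 + 356·215.72).
= 457104.06 − 364247.89 = 92856.17.
x̄_Northeast = 92856.17 / 182 = 510.1987... → 510.20.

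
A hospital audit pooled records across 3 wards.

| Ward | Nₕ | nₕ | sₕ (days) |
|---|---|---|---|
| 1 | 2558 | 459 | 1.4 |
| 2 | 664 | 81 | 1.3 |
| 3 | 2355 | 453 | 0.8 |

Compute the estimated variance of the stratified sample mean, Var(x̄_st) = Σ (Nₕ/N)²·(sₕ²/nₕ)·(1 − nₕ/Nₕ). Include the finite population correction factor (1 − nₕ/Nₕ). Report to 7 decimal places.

N = 5577; Wₕ = Nₕ/N.
ward 1: (2558/5577)²·1.4²/459·(1 − 459/2558) = 0.0007371487
ward 2: (664/5577)²·1.3²/81·(1 − 81/664) = 0.0002596791
ward 3: (2355/5577)²·0.8²/453·(1 − 453/2355) = 0.0002034613
Sum = 0.0012002891 → 0.0012003.

0.0012003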